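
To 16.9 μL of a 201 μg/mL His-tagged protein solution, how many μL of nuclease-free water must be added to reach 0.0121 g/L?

0.0121 g/L = 12.1 μg/mL.
V₂ = C₁V₁/C₂ = 201 × 16.9 / 12.1 = 281 μL.
Diluent to add = V₂ − V₁ = 281 − 16.9 = 264 μL.

264 μL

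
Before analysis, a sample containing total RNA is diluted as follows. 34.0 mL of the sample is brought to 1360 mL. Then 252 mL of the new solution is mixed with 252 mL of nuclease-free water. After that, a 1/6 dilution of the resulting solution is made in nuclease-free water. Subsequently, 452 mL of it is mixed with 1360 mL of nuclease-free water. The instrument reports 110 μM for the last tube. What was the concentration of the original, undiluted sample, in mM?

Overall dilution factor = 40 × 2 × 6 × 4.009 = 1924.
Original = 110 μM × 1924 = 2.12 × 10⁵ μM = 212 mM.

212 mM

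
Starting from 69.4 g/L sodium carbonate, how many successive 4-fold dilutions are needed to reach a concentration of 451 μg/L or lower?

Need 4ⁿ ≥ 1.54 × 10⁵, so n ≥ log(1.54 × 10⁵)/log(4) = 8.62.
Minimum whole steps: n = 9.

9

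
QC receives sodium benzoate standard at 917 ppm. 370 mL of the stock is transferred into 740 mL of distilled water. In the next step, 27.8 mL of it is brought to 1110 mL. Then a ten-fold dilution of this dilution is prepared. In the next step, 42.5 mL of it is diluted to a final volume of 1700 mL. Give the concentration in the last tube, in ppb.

Overall dilution factor = 3 × 39.93 × 10 × 40 = 4.79 × 10⁴.
917 ppm / 4.79 × 10⁴ = 0.0191 ppm = 19.1 ppb.

19.1 ppb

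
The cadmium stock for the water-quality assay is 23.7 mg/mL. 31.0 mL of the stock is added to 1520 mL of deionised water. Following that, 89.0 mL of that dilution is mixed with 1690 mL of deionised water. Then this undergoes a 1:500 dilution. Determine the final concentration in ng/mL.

47.4 ng/mL

Overall dilution factor = 50.03 × 19.99 × 500 = 5.00 × 10⁵.
23.7 mg/mL / 5.00 × 10⁵ = 4.74 × 10⁻⁵ mg/mL = 47.4 ng/mL.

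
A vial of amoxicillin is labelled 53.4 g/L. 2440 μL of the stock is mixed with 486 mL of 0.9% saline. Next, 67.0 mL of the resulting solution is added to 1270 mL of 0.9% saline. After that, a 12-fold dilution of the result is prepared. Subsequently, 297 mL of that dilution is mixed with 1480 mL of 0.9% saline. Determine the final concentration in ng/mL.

186 ng/mL

Overall dilution factor = 200.2 × 19.96 × 12 × 5.983 = 2.87 × 10⁵.
53.4 g/L / 2.87 × 10⁵ = 1.86 × 10⁻⁴ g/L = 186 ng/mL.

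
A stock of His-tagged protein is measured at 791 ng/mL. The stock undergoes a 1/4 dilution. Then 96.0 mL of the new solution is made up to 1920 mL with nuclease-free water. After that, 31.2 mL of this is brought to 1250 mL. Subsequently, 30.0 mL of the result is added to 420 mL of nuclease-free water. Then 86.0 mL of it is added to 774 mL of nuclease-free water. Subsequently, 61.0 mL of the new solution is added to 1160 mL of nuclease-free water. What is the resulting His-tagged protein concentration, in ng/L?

Overall dilution factor = 4 × 20 × 40.06 × 15 × 10 × 20.02 = 9.62 × 10⁶.
791 ng/mL / 9.62 × 10⁶ = 8.22 × 10⁻⁵ ng/mL = 0.0822 ng/L.

0.0822 ng/L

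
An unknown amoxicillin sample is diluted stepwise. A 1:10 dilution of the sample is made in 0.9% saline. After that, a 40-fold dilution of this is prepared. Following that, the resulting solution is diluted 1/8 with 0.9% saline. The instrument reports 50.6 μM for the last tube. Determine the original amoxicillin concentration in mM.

Overall dilution factor = 10 × 40 × 8 = 3200.
Original = 50.6 μM × 3200 = 1.62 × 10⁵ μM = 162 mM.

162 mM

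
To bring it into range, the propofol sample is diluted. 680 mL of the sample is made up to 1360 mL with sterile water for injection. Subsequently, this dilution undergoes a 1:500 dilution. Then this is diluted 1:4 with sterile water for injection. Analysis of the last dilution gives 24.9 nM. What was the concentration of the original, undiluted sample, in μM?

99.6 μM

Overall dilution factor = 2 × 500 × 4 = 4000.
Original = 24.9 nM × 4000 = 9.96 × 10⁴ nM = 99.6 μM.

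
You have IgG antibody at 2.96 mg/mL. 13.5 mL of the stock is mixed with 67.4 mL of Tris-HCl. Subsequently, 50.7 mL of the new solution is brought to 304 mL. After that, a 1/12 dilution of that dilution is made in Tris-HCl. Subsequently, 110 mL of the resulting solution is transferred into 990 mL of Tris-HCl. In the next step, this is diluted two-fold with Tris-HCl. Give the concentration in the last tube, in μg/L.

Overall dilution factor = 5.993 × 5.996 × 12 × 10 × 2 = 8624.
2.96 mg/mL / 8624 = 3.43 × 10⁻⁴ mg/mL = 343 μg/L.

343 μg/L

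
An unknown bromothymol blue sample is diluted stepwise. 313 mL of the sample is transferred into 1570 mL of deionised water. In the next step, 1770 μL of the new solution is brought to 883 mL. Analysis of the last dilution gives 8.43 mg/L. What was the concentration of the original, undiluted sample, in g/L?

Overall dilution factor = 6.016 × 498.9 = 3001.
Original = 8.43 mg/L × 3001 = 2.53 × 10⁴ mg/L = 25.3 g/L.

25.3 g/L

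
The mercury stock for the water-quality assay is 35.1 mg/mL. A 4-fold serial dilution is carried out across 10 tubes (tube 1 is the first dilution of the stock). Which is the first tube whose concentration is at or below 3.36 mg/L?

tube 7

Tube n has concentration 35.1 mg/mL / 4ⁿ.
Need 4ⁿ ≥ 35.1 mg/mL / 3.36 mg/L = 1.04 × 10⁴, so n ≥ 6.68.
First such tube: n = 7.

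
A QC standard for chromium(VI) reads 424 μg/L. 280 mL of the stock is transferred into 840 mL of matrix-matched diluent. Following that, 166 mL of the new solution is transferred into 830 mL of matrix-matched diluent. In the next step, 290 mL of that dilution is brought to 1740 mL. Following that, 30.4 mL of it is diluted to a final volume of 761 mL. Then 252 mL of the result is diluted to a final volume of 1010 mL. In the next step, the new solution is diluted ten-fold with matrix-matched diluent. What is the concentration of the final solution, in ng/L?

Overall dilution factor = 4 × 6 × 6 × 25.03 × 4.008 × 10 = 1.44 × 10⁵.
424 μg/L / 1.44 × 10⁵ = 2.93 × 10⁻³ μg/L = 2.93 ng/L.

2.93 ng/L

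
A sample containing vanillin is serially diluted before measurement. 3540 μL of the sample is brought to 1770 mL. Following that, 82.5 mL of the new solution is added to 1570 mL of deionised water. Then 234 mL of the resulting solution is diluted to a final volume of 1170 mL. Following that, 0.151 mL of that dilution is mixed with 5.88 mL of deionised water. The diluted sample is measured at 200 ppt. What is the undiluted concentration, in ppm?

Overall dilution factor = 500 × 20.03 × 5 × 39.94 = 2.00 × 10⁶.
Original = 200 ppt × 2.00 × 10⁶ = 4.00 × 10⁸ ppt = 400 ppm.

400 ppm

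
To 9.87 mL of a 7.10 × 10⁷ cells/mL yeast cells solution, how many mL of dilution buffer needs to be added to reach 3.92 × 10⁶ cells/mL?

169 mL

V₂ = C₁V₁/C₂ = 7.10 × 10⁷ × 9.87 / 3.92 × 10⁶ = 179 mL.
Diluent to add = V₂ − V₁ = 179 − 9.87 = 169 mL.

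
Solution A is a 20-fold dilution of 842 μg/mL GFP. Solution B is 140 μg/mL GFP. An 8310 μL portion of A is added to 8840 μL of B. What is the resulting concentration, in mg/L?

C_A = 842 μg/mL / 20 = 42.1 μg/mL.
C_mix = (C_A·V_A + C_B·V_B)/(V_A + V_B) = (42.1×8310 + 140×8840) / 17150 = 92.6 μg/mL = 92.6 mg/L.

92.6 mg/L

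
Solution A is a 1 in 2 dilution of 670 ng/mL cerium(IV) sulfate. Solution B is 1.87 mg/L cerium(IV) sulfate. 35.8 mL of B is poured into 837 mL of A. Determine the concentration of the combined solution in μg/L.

C_A = 670 ng/mL / 2 = 335 ng/mL.
C_B = 1.87 mg/L = 1870 ng/mL.
C_mix = (C_A·V_A + C_B·V_B)/(V_A + V_B) = (335×837 + 1870×35.8) / 872.8 = 398 ng/mL = 398 μg/L.

398 μg/L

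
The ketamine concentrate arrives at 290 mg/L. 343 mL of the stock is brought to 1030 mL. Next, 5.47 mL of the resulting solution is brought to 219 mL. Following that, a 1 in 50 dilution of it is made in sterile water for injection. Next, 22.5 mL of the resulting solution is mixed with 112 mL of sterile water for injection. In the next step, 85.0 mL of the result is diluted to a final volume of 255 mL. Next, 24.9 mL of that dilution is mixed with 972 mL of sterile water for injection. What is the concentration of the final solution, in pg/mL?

67.2 pg/mL

Overall dilution factor = 3.003 × 40.04 × 50 × 5.978 × 3 × 40.04 = 4.32 × 10⁶.
290 mg/L / 4.32 × 10⁶ = 6.72 × 10⁻⁵ mg/L = 67.2 pg/mL.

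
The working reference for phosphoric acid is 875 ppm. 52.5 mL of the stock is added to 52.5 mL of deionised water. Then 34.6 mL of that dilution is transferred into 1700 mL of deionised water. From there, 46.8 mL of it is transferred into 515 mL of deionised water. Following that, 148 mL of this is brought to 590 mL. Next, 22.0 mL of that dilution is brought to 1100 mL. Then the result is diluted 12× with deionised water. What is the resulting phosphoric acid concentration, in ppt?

Overall dilution factor = 2 × 50.13 × 12.00 × 3.986 × 50 × 12 = 2.88 × 10⁶.
875 ppm / 2.88 × 10⁶ = 3.04 × 10⁻⁴ ppm = 304 ppt.

304 ppt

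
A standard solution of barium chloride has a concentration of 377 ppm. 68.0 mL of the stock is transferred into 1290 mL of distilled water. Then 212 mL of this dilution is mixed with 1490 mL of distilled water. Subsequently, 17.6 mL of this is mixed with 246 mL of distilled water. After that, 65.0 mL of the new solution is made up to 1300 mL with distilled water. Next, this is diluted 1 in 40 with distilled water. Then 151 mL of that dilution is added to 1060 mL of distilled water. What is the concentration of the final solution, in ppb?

Overall dilution factor = 19.97 × 8.028 × 14.98 × 20 × 40 × 8.020 = 1.54 × 10⁷.
377 ppm / 1.54 × 10⁷ = 2.45 × 10⁻⁵ ppm = 0.0245 ppb.

0.0245 ppb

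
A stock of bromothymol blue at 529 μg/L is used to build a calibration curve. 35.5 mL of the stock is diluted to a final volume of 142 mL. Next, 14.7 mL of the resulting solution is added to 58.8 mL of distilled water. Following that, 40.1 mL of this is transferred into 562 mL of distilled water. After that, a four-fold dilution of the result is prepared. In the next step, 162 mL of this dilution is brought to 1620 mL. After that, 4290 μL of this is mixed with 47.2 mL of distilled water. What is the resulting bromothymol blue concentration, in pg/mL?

Overall dilution factor = 4 × 5 × 15.01 × 4 × 10 × 12.00 = 1.44 × 10⁵.
529 μg/L / 1.44 × 10⁵ = 3.67 × 10⁻³ μg/L = 3.67 pg/mL.

3.67 pg/mL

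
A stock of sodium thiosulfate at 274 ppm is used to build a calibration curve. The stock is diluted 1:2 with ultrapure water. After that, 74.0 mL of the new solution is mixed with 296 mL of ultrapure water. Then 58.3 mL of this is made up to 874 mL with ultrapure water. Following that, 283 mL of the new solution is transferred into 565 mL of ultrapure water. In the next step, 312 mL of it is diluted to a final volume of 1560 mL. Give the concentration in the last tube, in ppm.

0.122 ppm

Overall dilution factor = 2 × 5 × 14.99 × 2.996 × 5 = 2246.
274 ppm / 2246 = 0.122 ppm.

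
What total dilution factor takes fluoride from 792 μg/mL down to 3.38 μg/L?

2.34 × 10⁵

Factor = C₀/C_target = 792 μg/mL / 3.38 μg/L = 2.34 × 10⁵.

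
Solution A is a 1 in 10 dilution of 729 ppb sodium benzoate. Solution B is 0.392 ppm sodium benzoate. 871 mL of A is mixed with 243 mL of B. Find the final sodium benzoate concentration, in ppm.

C_A = 729 ppb / 10 = 72.9 ppb.
C_B = 0.392 ppm = 392 ppb.
C_mix = (C_A·V_A + C_B·V_B)/(V_A + V_B) = (72.9×871 + 392×243) / 1114 = 143 ppb = 0.143 ppm.

0.143 ppm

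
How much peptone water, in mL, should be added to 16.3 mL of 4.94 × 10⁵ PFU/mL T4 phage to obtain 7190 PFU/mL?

V₂ = C₁V₁/C₂ = 4.94 × 10⁵ × 16.3 / 7190 = 1120 mL.
Diluent to add = V₂ − V₁ = 1120 − 16.3 = 1100 mL.

1100 mL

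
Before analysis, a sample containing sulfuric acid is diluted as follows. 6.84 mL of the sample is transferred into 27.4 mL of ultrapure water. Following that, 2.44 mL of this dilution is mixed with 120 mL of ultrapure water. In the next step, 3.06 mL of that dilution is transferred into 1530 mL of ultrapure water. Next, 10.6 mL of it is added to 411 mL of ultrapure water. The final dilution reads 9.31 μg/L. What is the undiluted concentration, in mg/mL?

46.6 mg/mL

Overall dilution factor = 5.006 × 50.18 × 501 × 39.77 = 5.01 × 10⁶.
Original = 9.31 μg/L × 5.01 × 10⁶ = 4.66 × 10⁷ μg/L = 46.6 mg/mL.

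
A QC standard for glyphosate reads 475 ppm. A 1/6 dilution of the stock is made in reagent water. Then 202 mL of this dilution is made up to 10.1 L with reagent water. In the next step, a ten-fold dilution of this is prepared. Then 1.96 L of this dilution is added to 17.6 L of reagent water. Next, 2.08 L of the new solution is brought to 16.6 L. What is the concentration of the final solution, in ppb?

Overall dilution factor = 6 × 50 × 10 × 9.980 × 7.981 = 2.39 × 10⁵.
475 ppm / 2.39 × 10⁵ = 1.99 × 10⁻³ ppm = 1.99 ppb.

1.99 ppb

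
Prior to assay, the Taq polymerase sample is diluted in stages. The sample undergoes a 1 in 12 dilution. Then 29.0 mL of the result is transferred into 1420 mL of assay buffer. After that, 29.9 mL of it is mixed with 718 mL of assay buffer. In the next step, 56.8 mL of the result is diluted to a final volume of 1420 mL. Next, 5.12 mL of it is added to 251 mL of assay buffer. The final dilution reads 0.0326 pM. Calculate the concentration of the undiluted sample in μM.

Overall dilution factor = 12 × 49.97 × 25.01 × 25 × 50.02 = 1.88 × 10⁷.
Original = 0.0326 pM × 1.88 × 10⁷ = 6.11 × 10⁵ pM = 0.611 μM.

0.611 μM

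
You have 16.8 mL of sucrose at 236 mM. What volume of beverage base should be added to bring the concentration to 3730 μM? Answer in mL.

3730 μM = 3.73 mM.
V₂ = C₁V₁/C₂ = 236 × 16.8 / 3.73 = 1063 mL.
Diluent to add = V₂ − V₁ = 1063 − 16.8 = 1050 mL.

1050 mL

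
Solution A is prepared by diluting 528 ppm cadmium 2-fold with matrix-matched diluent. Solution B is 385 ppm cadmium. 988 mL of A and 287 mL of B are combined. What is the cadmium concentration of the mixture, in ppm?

C_A = 528 ppm / 2 = 264 ppm.
C_mix = (C_A·V_A + C_B·V_B)/(V_A + V_B) = (264×988 + 385×287) / 1275 = 291 ppm.

291 ppm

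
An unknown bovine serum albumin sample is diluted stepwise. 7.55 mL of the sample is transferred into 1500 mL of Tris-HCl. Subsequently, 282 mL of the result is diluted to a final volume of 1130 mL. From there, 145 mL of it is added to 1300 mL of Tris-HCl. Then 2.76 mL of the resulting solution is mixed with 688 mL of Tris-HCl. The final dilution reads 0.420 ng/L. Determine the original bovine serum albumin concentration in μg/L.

838 μg/L

Overall dilution factor = 199.7 × 4.007 × 9.966 × 250.3 = 2.00 × 10⁶.
Original = 0.420 ng/L × 2.00 × 10⁶ = 8.38 × 10⁵ ng/L = 838 μg/L.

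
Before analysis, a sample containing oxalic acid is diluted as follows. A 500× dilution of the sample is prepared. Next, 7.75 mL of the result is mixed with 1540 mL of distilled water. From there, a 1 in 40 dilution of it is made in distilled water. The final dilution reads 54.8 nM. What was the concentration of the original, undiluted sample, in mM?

Overall dilution factor = 500 × 199.7 × 40 = 3.99 × 10⁶.
Original = 54.8 nM × 3.99 × 10⁶ = 2.19 × 10⁸ nM = 219 mM.

219 mM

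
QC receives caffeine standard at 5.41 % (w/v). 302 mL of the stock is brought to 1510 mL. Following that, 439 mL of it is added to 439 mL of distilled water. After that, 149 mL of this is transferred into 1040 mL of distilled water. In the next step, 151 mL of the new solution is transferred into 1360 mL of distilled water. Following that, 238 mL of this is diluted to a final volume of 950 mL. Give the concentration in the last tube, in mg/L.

Overall dilution factor = 5 × 2 × 7.980 × 10.01 × 3.992 = 3187.
5.41 % (w/v) / 3187 = 1.70 × 10⁻³ % (w/v) = 17.0 mg/L.

17.0 mg/L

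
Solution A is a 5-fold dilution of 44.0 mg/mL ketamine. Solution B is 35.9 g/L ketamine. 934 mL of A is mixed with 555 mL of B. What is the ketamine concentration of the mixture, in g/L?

C_A = 44.0 mg/mL / 5 = 8.80 mg/mL.
C_B = 35.9 g/L = 35.9 mg/mL.
C_mix = (C_A·V_A + C_B·V_B)/(V_A + V_B) = (8.80×934 + 35.9×555) / 1489 = 18.9 mg/mL = 18.9 g/L.

18.9 g/L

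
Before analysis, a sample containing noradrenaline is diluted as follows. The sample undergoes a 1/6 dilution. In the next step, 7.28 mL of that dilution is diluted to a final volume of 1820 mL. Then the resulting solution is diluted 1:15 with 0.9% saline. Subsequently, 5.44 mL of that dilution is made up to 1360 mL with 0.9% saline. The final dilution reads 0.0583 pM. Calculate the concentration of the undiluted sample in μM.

0.328 μM

Overall dilution factor = 6 × 250 × 15 × 250 = 5.62 × 10⁶.
Original = 0.0583 pM × 5.62 × 10⁶ = 3.28 × 10⁵ pM = 0.328 μM.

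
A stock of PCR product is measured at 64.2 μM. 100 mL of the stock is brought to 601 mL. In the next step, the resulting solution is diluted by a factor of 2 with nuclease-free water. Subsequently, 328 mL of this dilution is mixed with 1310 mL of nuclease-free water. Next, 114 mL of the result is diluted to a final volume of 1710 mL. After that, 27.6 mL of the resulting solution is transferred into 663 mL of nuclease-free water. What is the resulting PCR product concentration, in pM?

Overall dilution factor = 6.010 × 2 × 4.994 × 15 × 25.02 = 2.25 × 10⁴.
64.2 μM / 2.25 × 10⁴ = 2.85 × 10⁻³ μM = 2850 pM.

2850 pM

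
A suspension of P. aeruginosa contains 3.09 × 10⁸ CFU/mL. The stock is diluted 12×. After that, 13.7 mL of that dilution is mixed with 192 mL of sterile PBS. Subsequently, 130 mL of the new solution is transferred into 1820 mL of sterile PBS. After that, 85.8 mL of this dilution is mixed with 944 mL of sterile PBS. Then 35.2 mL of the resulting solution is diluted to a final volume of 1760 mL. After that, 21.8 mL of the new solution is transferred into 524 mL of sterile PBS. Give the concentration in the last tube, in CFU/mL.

7.61 CFU/mL

Overall dilution factor = 12 × 15.01 × 15 × 12.00 × 50 × 25.04 = 4.06 × 10⁷.
3.09 × 10⁸ CFU/mL / 4.06 × 10⁷ = 7.61 CFU/mL.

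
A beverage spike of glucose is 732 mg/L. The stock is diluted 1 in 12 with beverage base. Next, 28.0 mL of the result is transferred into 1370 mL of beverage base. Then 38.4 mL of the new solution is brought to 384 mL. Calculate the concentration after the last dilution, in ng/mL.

122 ng/mL

Overall dilution factor = 12 × 49.93 × 10 = 5991.
732 mg/L / 5991 = 0.122 mg/L = 122 ng/mL.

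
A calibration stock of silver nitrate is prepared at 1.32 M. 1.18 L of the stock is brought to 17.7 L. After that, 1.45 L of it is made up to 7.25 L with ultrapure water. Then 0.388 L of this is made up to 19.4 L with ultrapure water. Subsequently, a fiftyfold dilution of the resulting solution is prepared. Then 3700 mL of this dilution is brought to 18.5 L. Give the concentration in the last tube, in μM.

Overall dilution factor = 15 × 5 × 50 × 50 × 5 = 9.37 × 10⁵.
1.32 M / 9.37 × 10⁵ = 1.41 × 10⁻⁶ M = 1.41 μM.

1.41 μM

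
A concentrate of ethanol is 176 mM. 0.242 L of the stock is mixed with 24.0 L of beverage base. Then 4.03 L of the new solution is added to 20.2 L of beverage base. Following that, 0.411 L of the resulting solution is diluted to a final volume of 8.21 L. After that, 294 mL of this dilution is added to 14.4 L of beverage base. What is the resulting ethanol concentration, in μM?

Overall dilution factor = 100.2 × 6.012 × 19.98 × 49.98 = 6.01 × 10⁵.
176 mM / 6.01 × 10⁵ = 2.93 × 10⁻⁴ mM = 0.293 μM.

0.293 μM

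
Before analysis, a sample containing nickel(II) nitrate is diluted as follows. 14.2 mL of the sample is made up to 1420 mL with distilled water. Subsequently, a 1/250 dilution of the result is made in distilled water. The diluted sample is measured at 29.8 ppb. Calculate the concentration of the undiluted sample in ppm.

Overall dilution factor = 100 × 250 = 2.50 × 10⁴.
Original = 29.8 ppb × 2.50 × 10⁴ = 7.45 × 10⁵ ppb = 745 ppm.

745 ppm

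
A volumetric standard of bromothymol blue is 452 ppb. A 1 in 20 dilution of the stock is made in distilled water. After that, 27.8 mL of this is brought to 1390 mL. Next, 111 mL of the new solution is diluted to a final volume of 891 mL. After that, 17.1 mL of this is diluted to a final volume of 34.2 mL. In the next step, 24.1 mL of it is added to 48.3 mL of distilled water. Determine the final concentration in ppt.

9.37 ppt

Overall dilution factor = 20 × 50 × 8.027 × 2 × 3.004 = 4.82 × 10⁴.
452 ppb / 4.82 × 10⁴ = 9.37 × 10⁻³ ppb = 9.37 ppt.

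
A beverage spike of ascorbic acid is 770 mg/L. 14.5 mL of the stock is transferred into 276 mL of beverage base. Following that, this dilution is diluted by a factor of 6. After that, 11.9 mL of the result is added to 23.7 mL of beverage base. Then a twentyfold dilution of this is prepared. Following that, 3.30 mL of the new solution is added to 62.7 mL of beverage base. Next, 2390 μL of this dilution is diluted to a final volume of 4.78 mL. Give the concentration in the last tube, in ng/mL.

Overall dilution factor = 20.03 × 6 × 2.992 × 20 × 20 × 2 = 2.88 × 10⁵.
770 mg/L / 2.88 × 10⁵ = 2.68 × 10⁻³ mg/L = 2.68 ng/mL.

2.68 ng/mL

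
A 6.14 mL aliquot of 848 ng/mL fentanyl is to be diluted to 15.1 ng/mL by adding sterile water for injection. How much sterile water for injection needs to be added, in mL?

V₂ = C₁V₁/C₂ = 848 × 6.14 / 15.1 = 345 mL.
Diluent to add = V₂ − V₁ = 345 − 6.14 = 339 mL.

339 mL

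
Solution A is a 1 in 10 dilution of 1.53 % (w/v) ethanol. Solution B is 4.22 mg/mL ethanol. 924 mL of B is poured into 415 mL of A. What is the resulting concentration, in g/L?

C_A = 1.53 % (w/v) / 10 = 0.153 % (w/v).
C_B = 4.22 mg/mL = 0.422 % (w/v).
C_mix = (C_A·V_A + C_B·V_B)/(V_A + V_B) = (0.153×415 + 0.422×924) / 1339 = 0.339 % (w/v) = 3.39 g/L.

3.39 g/L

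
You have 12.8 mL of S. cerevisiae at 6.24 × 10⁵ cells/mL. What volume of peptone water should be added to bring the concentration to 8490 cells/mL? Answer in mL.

V₂ = C₁V₁/C₂ = 6.24 × 10⁵ × 12.8 / 8490 = 941 mL.
Diluent to add = V₂ − V₁ = 941 − 12.8 = 928 mL.

928 mL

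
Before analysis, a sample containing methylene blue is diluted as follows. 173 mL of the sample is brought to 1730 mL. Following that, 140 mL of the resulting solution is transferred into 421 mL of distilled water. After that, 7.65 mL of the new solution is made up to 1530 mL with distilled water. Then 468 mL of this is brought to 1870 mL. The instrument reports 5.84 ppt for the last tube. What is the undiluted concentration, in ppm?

Overall dilution factor = 10 × 4.007 × 200 × 3.996 = 3.20 × 10⁴.
Original = 5.84 ppt × 3.20 × 10⁴ = 1.87 × 10⁵ ppt = 0.187 ppm.

0.187 ppm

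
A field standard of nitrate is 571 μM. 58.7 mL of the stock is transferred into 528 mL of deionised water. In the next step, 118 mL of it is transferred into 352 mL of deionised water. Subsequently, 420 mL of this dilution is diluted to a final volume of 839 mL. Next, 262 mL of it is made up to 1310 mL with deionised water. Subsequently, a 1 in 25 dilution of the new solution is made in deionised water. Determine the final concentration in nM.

57.4 nM

Overall dilution factor = 9.995 × 3.983 × 1.998 × 5 × 25 = 9941.
571 μM / 9941 = 0.0574 μM = 57.4 nM.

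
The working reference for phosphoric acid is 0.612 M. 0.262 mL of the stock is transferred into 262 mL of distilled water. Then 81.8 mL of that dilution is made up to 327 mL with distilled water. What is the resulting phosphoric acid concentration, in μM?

153 μM

Overall dilution factor = 1001 × 3.998 = 4002.
0.612 M / 4002 = 1.53 × 10⁻⁴ M = 153 μM.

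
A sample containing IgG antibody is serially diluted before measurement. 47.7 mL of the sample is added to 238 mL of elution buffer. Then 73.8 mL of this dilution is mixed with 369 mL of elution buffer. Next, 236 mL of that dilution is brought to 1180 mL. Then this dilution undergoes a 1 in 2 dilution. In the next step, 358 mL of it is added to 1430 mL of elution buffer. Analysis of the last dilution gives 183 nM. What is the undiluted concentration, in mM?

Overall dilution factor = 5.990 × 6 × 5 × 2 × 4.994 = 1795.
Original = 183 nM × 1795 = 3.28 × 10⁵ nM = 0.328 mM.

0.328 mM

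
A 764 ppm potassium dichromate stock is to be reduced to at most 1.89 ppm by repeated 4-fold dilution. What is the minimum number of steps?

5

Need 4ⁿ ≥ 404, so n ≥ log(404)/log(4) = 4.33.
Minimum whole steps: n = 5.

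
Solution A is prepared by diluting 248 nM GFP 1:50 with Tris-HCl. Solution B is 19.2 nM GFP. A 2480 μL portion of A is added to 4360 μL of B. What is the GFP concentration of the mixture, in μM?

C_A = 248 nM / 50 = 4.96 nM.
C_mix = (C_A·V_A + C_B·V_B)/(V_A + V_B) = (4.96×2480 + 19.2×4360) / 6840 = 14.0 nM = 0.0140 μM.

0.0140 μM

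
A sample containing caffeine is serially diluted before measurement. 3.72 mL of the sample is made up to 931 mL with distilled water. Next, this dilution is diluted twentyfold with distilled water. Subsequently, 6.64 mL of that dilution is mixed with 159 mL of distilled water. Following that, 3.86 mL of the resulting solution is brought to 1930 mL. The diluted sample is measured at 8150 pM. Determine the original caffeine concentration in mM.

Overall dilution factor = 250.3 × 20 × 24.95 × 500 = 6.24 × 10⁷.
Original = 8150 pM × 6.24 × 10⁷ = 5.09 × 10¹¹ pM = 509 mM.

509 mM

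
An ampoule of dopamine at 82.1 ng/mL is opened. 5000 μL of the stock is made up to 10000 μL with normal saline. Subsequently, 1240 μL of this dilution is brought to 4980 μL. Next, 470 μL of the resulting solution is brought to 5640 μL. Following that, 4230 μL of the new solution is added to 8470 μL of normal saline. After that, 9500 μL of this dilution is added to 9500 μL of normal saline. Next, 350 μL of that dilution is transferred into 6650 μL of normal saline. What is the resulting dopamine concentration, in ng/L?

7.09 ng/L

Overall dilution factor = 2 × 4.016 × 12 × 3.002 × 2 × 20 = 1.16 × 10⁴.
82.1 ng/mL / 1.16 × 10⁴ = 7.09 × 10⁻³ ng/mL = 7.09 ng/L.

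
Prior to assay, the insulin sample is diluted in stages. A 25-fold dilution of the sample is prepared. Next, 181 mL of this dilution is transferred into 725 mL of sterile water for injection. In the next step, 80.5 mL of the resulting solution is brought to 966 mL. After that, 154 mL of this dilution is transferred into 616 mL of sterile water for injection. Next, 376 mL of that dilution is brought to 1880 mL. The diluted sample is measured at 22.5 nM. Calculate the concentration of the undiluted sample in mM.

Overall dilution factor = 25 × 5.006 × 12 × 5 × 5 = 3.75 × 10⁴.
Original = 22.5 nM × 3.75 × 10⁴ = 8.45 × 10⁵ nM = 0.845 mM.

0.845 mM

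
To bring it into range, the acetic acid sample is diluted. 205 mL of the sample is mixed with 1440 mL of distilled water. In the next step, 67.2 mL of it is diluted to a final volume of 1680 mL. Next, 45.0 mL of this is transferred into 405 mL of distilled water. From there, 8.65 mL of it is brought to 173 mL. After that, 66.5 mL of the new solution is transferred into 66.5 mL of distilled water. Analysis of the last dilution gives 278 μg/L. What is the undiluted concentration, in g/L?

Overall dilution factor = 8.024 × 25 × 10 × 20 × 2 = 8.02 × 10⁴.
Original = 278 μg/L × 8.02 × 10⁴ = 2.23 × 10⁷ μg/L = 22.3 g/L.

22.3 g/L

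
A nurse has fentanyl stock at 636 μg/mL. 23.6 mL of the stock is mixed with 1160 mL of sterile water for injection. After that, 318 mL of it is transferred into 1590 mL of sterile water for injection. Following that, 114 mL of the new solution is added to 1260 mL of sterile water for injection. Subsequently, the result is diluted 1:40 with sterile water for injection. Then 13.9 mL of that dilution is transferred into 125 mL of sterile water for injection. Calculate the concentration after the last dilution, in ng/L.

439 ng/L

Overall dilution factor = 50.15 × 6 × 12.05 × 40 × 9.993 = 1.45 × 10⁶.
636 μg/mL / 1.45 × 10⁶ = 4.39 × 10⁻⁴ μg/mL = 439 ng/L.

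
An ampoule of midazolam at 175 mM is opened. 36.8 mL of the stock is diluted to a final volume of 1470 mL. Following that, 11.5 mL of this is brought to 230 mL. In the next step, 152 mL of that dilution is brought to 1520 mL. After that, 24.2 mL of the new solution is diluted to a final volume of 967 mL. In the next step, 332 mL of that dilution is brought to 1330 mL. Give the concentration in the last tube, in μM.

0.137 μM

Overall dilution factor = 39.95 × 20 × 10 × 39.96 × 4.006 = 1.28 × 10⁶.
175 mM / 1.28 × 10⁶ = 1.37 × 10⁻⁴ mM = 0.137 μM.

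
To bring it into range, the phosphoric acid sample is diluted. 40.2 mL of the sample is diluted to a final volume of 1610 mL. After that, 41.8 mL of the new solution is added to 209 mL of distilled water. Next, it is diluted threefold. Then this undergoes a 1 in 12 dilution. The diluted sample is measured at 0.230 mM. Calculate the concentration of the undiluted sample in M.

1.99 M

Overall dilution factor = 40.05 × 6 × 3 × 12 = 8651.
Original = 0.230 mM × 8651 = 1990 mM = 1.99 M.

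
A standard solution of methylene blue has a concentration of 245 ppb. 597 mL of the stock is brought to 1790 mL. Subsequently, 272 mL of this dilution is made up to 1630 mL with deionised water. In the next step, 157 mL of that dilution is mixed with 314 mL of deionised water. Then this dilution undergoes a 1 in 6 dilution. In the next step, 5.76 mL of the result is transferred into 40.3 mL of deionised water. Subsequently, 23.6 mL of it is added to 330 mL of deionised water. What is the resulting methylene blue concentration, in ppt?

6.32 ppt

Overall dilution factor = 2.998 × 5.993 × 3 × 6 × 7.997 × 14.98 = 3.87 × 10⁴.
245 ppb / 3.87 × 10⁴ = 6.32 × 10⁻³ ppb = 6.32 ppt.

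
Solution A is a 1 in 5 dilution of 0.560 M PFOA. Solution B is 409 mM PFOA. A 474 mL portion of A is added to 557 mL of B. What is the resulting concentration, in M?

0.272 M

C_A = 0.560 M / 5 = 0.112 M.
C_B = 409 mM = 0.409 M.
C_mix = (C_A·V_A + C_B·V_B)/(V_A + V_B) = (0.112×474 + 0.409×557) / 1031 = 0.272 M.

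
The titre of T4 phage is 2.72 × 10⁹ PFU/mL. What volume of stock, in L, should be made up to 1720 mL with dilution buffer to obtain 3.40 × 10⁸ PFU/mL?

0.215 L

V₁ = C₂V₂/C₁ = 3.40 × 10⁸ × 1720 / 2.72 × 10⁹ = 215 mL = 0.215 L.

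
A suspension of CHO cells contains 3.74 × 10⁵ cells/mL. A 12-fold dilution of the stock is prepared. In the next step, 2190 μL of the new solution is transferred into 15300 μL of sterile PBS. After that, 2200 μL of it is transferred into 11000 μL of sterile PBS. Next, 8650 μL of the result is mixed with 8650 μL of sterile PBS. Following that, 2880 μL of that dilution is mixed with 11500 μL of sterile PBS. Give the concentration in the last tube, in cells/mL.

65.1 cells/mL

Overall dilution factor = 12 × 7.986 × 6 × 2 × 4.993 = 5742.
3.74 × 10⁵ cells/mL / 5742 = 65.1 cells/mL.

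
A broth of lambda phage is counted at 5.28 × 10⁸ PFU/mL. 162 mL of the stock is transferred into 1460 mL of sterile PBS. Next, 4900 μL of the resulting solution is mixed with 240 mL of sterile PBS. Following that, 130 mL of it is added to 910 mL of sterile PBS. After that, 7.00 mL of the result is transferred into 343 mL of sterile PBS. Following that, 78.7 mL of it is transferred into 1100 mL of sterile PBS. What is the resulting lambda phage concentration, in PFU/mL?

176 PFU/mL

Overall dilution factor = 10.01 × 49.98 × 8 × 50 × 14.98 = 3.00 × 10⁶.
5.28 × 10⁸ PFU/mL / 3.00 × 10⁶ = 176 PFU/mL.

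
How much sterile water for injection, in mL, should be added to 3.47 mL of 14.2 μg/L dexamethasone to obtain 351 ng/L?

351 ng/L = 0.351 μg/L.
V₂ = C₁V₁/C₂ = 14.2 × 3.47 / 0.351 = 140 mL.
Diluent to add = V₂ − V₁ = 140 − 3.47 = 137 mL.

137 mL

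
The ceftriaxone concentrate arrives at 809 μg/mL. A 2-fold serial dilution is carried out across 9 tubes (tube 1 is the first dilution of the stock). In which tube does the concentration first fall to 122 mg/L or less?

tube 3

Tube n has concentration 809 μg/mL / 2ⁿ.
Need 2ⁿ ≥ 809 μg/mL / 122 mg/L = 6.63, so n ≥ 2.73.
First such tube: n = 3.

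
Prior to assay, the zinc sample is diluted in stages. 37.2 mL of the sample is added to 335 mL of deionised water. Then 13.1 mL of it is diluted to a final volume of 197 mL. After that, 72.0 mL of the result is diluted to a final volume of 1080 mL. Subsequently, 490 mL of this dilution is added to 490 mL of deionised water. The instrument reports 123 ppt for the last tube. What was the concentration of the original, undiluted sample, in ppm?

0.555 ppm

Overall dilution factor = 10.01 × 15.04 × 15 × 2 = 4514.
Original = 123 ppt × 4514 = 5.55 × 10⁵ ppt = 0.555 ppm.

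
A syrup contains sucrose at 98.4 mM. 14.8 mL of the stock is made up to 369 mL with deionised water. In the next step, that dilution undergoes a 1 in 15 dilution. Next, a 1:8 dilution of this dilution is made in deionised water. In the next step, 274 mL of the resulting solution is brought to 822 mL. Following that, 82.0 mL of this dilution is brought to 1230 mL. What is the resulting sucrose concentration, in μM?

0.731 μM

Overall dilution factor = 24.93 × 15 × 8 × 3 × 15 = 1.35 × 10⁵.
98.4 mM / 1.35 × 10⁵ = 7.31 × 10⁻⁴ mM = 0.731 μM.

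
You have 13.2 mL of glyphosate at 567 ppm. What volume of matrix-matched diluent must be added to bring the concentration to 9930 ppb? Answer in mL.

9930 ppb = 9.93 ppm.
V₂ = C₁V₁/C₂ = 567 × 13.2 / 9.93 = 754 mL.
Diluent to add = V₂ − V₁ = 754 − 13.2 = 741 mL.

741 mL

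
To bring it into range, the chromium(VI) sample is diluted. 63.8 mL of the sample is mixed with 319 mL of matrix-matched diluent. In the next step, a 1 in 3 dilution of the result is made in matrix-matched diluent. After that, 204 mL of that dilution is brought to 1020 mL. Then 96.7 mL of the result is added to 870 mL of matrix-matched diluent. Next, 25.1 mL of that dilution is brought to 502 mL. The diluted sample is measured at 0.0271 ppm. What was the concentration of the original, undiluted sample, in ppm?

488 ppm

Overall dilution factor = 6 × 3 × 5 × 9.997 × 20 = 1.80 × 10⁴.
Original = 0.0271 ppm × 1.80 × 10⁴ = 488 ppm.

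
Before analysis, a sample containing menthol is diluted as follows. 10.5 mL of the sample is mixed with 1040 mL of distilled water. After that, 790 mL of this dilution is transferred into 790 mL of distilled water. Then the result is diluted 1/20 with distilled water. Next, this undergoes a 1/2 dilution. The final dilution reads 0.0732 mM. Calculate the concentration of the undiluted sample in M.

0.586 M

Overall dilution factor = 100.0 × 2 × 20 × 2 = 8004.
Original = 0.0732 mM × 8004 = 586 mM = 0.586 M.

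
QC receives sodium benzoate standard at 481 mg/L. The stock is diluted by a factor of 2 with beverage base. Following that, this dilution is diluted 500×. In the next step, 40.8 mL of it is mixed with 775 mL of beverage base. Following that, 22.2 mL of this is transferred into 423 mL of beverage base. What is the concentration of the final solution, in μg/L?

Overall dilution factor = 2 × 500 × 20.00 × 20.05 = 4.01 × 10⁵.
481 mg/L / 4.01 × 10⁵ = 1.20 × 10⁻³ mg/L = 1.20 μg/L.

1.20 μg/L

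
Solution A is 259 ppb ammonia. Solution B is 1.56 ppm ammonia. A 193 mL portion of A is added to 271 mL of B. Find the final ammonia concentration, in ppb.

C_B = 1.56 ppm = 1560 ppb.
C_mix = (C_A·V_A + C_B·V_B)/(V_A + V_B) = (259×193 + 1560×271) / 464.0 = 1019 ppb.

1020 ppb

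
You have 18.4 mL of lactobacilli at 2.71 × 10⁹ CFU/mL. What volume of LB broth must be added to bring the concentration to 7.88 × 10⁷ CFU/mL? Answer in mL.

614 mL

V₂ = C₁V₁/C₂ = 2.71 × 10⁹ × 18.4 / 7.88 × 10⁷ = 633 mL.
Diluent to add = V₂ − V₁ = 633 − 18.4 = 614 mL.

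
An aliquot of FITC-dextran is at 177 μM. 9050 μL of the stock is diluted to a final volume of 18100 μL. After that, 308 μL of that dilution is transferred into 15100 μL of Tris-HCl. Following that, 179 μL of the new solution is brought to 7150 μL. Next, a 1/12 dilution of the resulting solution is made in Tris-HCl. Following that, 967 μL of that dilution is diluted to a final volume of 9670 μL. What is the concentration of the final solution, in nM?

Overall dilution factor = 2 × 50.03 × 39.94 × 12 × 10 = 4.80 × 10⁵.
177 μM / 4.80 × 10⁵ = 3.69 × 10⁻⁴ μM = 0.369 nM.

0.369 nM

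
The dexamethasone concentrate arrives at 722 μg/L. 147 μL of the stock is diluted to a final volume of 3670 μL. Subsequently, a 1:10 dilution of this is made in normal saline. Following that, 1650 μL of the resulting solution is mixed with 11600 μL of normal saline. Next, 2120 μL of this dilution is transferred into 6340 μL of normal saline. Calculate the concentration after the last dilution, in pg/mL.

90.2 pg/mL

Overall dilution factor = 24.97 × 10 × 8.030 × 3.991 = 8000.
722 μg/L / 8000 = 0.0902 μg/L = 90.2 pg/mL.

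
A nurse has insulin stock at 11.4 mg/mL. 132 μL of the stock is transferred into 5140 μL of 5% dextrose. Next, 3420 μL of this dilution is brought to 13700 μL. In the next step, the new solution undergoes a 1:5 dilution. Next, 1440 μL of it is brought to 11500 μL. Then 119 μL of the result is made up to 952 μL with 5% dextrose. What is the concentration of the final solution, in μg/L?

Overall dilution factor = 39.94 × 4.006 × 5 × 7.986 × 8 = 5.11 × 10⁴.
11.4 mg/mL / 5.11 × 10⁴ = 2.23 × 10⁻⁴ mg/mL = 223 μg/L.

223 μg/L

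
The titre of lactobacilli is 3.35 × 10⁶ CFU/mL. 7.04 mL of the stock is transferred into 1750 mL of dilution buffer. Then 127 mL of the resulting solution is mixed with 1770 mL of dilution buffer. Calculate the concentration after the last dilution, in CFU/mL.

Overall dilution factor = 249.6 × 14.94 = 3728.
3.35 × 10⁶ CFU/mL / 3728 = 899 CFU/mL.

899 CFU/mL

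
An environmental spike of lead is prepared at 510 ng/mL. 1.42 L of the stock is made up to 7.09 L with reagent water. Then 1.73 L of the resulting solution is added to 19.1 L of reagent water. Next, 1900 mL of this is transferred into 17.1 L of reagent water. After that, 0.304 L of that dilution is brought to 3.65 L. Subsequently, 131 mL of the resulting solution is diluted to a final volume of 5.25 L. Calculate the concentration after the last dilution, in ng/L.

1.76 ng/L

Overall dilution factor = 4.993 × 12.04 × 10 × 12.01 × 40.08 = 2.89 × 10⁵.
510 ng/mL / 2.89 × 10⁵ = 1.76 × 10⁻³ ng/mL = 1.76 ng/L.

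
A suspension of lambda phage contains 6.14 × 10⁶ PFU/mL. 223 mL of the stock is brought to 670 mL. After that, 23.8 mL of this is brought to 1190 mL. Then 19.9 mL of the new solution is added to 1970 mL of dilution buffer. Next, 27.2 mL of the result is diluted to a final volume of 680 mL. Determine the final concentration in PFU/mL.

Overall dilution factor = 3.004 × 50 × 99.99 × 25 = 3.76 × 10⁵.
6.14 × 10⁶ PFU/mL / 3.76 × 10⁵ = 16.3 PFU/mL.

16.3 PFU/mL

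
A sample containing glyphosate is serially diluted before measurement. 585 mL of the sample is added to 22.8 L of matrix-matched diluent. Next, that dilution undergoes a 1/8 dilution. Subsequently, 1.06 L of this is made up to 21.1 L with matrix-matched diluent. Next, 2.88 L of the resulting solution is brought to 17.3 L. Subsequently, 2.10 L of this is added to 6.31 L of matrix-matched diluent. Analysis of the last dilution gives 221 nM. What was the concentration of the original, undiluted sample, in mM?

Overall dilution factor = 39.97 × 8 × 19.91 × 6.007 × 4.005 = 1.53 × 10⁵.
Original = 221 nM × 1.53 × 10⁵ = 3.38 × 10⁷ nM = 33.8 mM.

33.8 mM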